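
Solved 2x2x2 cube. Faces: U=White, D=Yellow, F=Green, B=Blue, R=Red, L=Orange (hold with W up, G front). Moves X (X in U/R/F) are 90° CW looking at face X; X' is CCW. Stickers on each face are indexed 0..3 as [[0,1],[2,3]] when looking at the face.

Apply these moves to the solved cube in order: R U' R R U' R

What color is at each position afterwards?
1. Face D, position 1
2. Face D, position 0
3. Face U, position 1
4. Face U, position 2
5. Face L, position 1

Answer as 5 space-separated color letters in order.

After move 1 (R): R=RRRR U=WGWG F=GYGY D=YBYB B=WBWB
After move 2 (U'): U=GGWW F=OOGY R=GYRR B=RRWB L=WBOO
After move 3 (R): R=RGRY U=GOWY F=OBGB D=YWYR B=WRGB
After move 4 (R): R=RRYG U=GBWB F=OWGR D=YGYW B=YROB
After move 5 (U'): U=BBGW F=WBGR R=OWYG B=RROB L=YROO
After move 6 (R): R=YOGW U=BBGR F=WGGW D=YOYR B=WRBB
Query 1: D[1] = O
Query 2: D[0] = Y
Query 3: U[1] = B
Query 4: U[2] = G
Query 5: L[1] = R

Answer: O Y B G R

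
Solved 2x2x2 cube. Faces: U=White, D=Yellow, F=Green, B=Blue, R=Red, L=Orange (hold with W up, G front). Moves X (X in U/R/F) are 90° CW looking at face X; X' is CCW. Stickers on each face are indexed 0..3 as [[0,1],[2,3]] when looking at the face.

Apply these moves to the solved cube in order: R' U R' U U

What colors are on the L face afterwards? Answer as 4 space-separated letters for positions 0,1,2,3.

After move 1 (R'): R=RRRR U=WBWB F=GWGW D=YGYG B=YBYB
After move 2 (U): U=WWBB F=RRGW R=YBRR B=OOYB L=GWOO
After move 3 (R'): R=BRYR U=WYBO F=RWGB D=YRYW B=GOGB
After move 4 (U): U=BWOY F=BRGB R=GOYR B=GWGB L=RWOO
After move 5 (U): U=OBYW F=GOGB R=GWYR B=RWGB L=BROO
Query: L face = BROO

Answer: B R O O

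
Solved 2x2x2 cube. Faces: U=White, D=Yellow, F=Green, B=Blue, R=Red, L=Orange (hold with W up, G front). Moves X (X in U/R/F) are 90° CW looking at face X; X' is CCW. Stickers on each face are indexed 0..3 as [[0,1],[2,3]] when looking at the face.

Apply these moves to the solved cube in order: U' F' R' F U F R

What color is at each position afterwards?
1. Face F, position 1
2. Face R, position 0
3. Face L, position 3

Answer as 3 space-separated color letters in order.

After move 1 (U'): U=WWWW F=OOGG R=GGRR B=RRBB L=BBOO
After move 2 (F'): F=OGOG U=WWGR R=YGYR D=BOYY L=BWOW
After move 3 (R'): R=GRYY U=WBGR F=OWOR D=BGYG B=YROB
After move 4 (F): F=OORW U=WBWW R=GRRY D=YGYG L=BBOG
After move 5 (U): U=WWWB F=GRRW R=YRRY B=BBOB L=OOOG
After move 6 (F): F=RGWR U=WWGO R=WRBY D=RYYG L=OYOG
After move 7 (R): R=BWYR U=WGGR F=RYWG D=ROYB B=OBWB
Query 1: F[1] = Y
Query 2: R[0] = B
Query 3: L[3] = G

Answer: Y B G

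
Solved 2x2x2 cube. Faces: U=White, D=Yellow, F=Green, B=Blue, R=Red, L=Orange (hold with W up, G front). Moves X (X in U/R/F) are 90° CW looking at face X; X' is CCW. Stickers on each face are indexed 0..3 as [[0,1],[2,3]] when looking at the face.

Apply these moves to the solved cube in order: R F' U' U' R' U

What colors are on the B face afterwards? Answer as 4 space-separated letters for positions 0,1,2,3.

After move 1 (R): R=RRRR U=WGWG F=GYGY D=YBYB B=WBWB
After move 2 (F'): F=YYGG U=WGRR R=BRYR D=OOYB L=OGOW
After move 3 (U'): U=GRWR F=OGGG R=YYYR B=BRWB L=WBOW
After move 4 (U'): U=RRGW F=WBGG R=OGYR B=YYWB L=BROW
After move 5 (R'): R=GROY U=RWGY F=WRGW D=OBYG B=BYOB
After move 6 (U): U=GRYW F=GRGW R=BYOY B=BROB L=WROW
Query: B face = BROB

Answer: B R O B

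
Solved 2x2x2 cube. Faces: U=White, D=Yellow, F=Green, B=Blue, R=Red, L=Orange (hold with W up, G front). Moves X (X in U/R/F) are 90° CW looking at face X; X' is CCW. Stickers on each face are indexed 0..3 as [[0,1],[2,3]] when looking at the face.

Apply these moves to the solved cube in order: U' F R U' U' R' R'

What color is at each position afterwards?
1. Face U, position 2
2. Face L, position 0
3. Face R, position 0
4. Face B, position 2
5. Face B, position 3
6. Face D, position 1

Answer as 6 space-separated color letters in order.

After move 1 (U'): U=WWWW F=OOGG R=GGRR B=RRBB L=BBOO
After move 2 (F): F=GOGO U=WWOB R=WGWR D=RGYY L=BYOY
After move 3 (R): R=WWRG U=WOOO F=GGGY D=RBYR B=BRWB
After move 4 (U'): U=OOWO F=BYGY R=GGRG B=WWWB L=BROY
After move 5 (U'): U=OOOW F=BRGY R=BYRG B=GGWB L=WWOY
After move 6 (R'): R=YGBR U=OWOG F=BOGW D=RRYY B=RGBB
After move 7 (R'): R=GRYB U=OBOR F=BWGG D=ROYW B=YGRB
Query 1: U[2] = O
Query 2: L[0] = W
Query 3: R[0] = G
Query 4: B[2] = R
Query 5: B[3] = B
Query 6: D[1] = O

Answer: O W G R B O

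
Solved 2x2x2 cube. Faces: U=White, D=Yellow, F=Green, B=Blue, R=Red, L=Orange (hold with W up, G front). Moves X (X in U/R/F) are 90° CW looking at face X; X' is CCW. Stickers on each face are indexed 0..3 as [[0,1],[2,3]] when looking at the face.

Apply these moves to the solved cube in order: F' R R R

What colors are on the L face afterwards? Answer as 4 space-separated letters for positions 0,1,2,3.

After move 1 (F'): F=GGGG U=WWRR R=YRYR D=OOYY L=OWOW
After move 2 (R): R=YYRR U=WGRG F=GOGY D=OBYB B=RBWB
After move 3 (R): R=RYRY U=WORY F=GBGB D=OWYR B=GBGB
After move 4 (R): R=RRYY U=WBRB F=GWGR D=OGYG B=YBOB
Query: L face = OWOW

Answer: O W O W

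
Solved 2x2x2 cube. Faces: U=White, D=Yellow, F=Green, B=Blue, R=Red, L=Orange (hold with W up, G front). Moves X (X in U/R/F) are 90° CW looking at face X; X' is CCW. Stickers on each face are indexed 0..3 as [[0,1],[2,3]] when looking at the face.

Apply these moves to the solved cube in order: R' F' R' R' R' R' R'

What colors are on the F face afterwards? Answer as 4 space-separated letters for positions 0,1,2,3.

After move 1 (R'): R=RRRR U=WBWB F=GWGW D=YGYG B=YBYB
After move 2 (F'): F=WWGG U=WBRR R=GRYR D=OOYG L=OBOW
After move 3 (R'): R=RRGY U=WYRY F=WBGR D=OWYG B=GBOB
After move 4 (R'): R=RYRG U=WORG F=WYGY D=OBYR B=GBWB
After move 5 (R'): R=YGRR U=WWRG F=WOGG D=OYYY B=RBBB
After move 6 (R'): R=GRYR U=WBRR F=WWGG D=OOYG B=YBYB
After move 7 (R'): R=RRGY U=WYRY F=WBGR D=OWYG B=GBOB
Query: F face = WBGR

Answer: W B G R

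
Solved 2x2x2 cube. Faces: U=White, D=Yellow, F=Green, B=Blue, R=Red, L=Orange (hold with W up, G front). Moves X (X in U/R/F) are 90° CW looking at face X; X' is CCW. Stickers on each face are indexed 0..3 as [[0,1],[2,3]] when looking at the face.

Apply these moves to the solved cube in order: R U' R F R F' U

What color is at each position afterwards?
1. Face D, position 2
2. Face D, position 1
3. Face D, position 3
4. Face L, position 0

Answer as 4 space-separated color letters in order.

Answer: Y W W R

Derivation:
After move 1 (R): R=RRRR U=WGWG F=GYGY D=YBYB B=WBWB
After move 2 (U'): U=GGWW F=OOGY R=GYRR B=RRWB L=WBOO
After move 3 (R): R=RGRY U=GOWY F=OBGB D=YWYR B=WRGB
After move 4 (F): F=GOBB U=GOOB R=WGYY D=RRYR L=WYOW
After move 5 (R): R=YWYG U=GOOB F=GRBR D=RGYW B=BROB
After move 6 (F'): F=RRGB U=GOYY R=GWRG D=YWYW L=WBOO
After move 7 (U): U=YGYO F=GWGB R=BRRG B=WBOB L=RROO
Query 1: D[2] = Y
Query 2: D[1] = W
Query 3: D[3] = W
Query 4: L[0] = R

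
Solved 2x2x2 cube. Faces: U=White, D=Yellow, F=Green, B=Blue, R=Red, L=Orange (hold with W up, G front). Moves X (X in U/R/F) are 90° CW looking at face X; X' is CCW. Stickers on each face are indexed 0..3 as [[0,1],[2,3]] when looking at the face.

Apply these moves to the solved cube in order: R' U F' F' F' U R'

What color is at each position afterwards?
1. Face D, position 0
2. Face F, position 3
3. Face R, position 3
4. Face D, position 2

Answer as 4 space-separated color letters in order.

After move 1 (R'): R=RRRR U=WBWB F=GWGW D=YGYG B=YBYB
After move 2 (U): U=WWBB F=RRGW R=YBRR B=OOYB L=GWOO
After move 3 (F'): F=RWRG U=WWYR R=GBYR D=WOYG L=GBOB
After move 4 (F'): F=WGRR U=WWGY R=OBWR D=BBYG L=GROY
After move 5 (F'): F=GRWR U=WWOW R=BBBR D=RYYG L=GYOG
After move 6 (U): U=OWWW F=BBWR R=OOBR B=GYYB L=GROG
After move 7 (R'): R=OROB U=OYWG F=BWWW D=RBYR B=GYYB
Query 1: D[0] = R
Query 2: F[3] = W
Query 3: R[3] = B
Query 4: D[2] = Y

Answer: R W B Y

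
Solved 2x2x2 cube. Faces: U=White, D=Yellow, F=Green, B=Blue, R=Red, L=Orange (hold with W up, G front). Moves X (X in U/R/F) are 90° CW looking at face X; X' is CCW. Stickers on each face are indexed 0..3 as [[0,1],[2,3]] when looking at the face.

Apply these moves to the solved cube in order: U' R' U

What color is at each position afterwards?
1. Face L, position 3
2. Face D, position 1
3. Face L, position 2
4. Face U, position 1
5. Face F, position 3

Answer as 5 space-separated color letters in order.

After move 1 (U'): U=WWWW F=OOGG R=GGRR B=RRBB L=BBOO
After move 2 (R'): R=GRGR U=WBWR F=OWGW D=YOYG B=YRYB
After move 3 (U): U=WWRB F=GRGW R=YRGR B=BBYB L=OWOO
Query 1: L[3] = O
Query 2: D[1] = O
Query 3: L[2] = O
Query 4: U[1] = W
Query 5: F[3] = W

Answer: O O O W W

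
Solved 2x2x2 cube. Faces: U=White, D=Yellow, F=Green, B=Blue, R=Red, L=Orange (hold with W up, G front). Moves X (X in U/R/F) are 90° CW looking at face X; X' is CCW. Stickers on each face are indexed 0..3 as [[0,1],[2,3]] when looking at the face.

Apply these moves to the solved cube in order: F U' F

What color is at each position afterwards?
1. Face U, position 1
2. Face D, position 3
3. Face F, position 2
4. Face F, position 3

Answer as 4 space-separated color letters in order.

Answer: O Y G Y

Derivation:
After move 1 (F): F=GGGG U=WWOO R=WRWR D=RRYY L=OYOY
After move 2 (U'): U=WOWO F=OYGG R=GGWR B=WRBB L=BBOY
After move 3 (F): F=GOGY U=WOYB R=WGOR D=WGYY L=BROR
Query 1: U[1] = O
Query 2: D[3] = Y
Query 3: F[2] = G
Query 4: F[3] = Y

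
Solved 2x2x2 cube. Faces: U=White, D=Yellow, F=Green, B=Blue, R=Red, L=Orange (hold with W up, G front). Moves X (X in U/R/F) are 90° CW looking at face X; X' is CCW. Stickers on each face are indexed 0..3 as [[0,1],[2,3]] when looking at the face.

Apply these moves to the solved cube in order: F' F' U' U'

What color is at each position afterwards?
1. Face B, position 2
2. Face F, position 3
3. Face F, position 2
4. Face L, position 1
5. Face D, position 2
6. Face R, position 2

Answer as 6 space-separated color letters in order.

Answer: B G G R Y O

Derivation:
After move 1 (F'): F=GGGG U=WWRR R=YRYR D=OOYY L=OWOW
After move 2 (F'): F=GGGG U=WWYY R=OROR D=WWYY L=OROR
After move 3 (U'): U=WYWY F=ORGG R=GGOR B=ORBB L=BBOR
After move 4 (U'): U=YYWW F=BBGG R=OROR B=GGBB L=OROR
Query 1: B[2] = B
Query 2: F[3] = G
Query 3: F[2] = G
Query 4: L[1] = R
Query 5: D[2] = Y
Query 6: R[2] = O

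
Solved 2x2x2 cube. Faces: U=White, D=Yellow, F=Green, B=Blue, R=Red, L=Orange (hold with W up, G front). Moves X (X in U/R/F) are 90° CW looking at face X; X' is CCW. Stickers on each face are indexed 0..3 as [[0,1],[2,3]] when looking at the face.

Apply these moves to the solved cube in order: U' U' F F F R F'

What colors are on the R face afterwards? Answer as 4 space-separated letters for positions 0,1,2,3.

After move 1 (U'): U=WWWW F=OOGG R=GGRR B=RRBB L=BBOO
After move 2 (U'): U=WWWW F=BBGG R=OORR B=GGBB L=RROO
After move 3 (F): F=GBGB U=WWOR R=WOWR D=ROYY L=RYOY
After move 4 (F): F=GGBB U=WWYY R=OORR D=WWYY L=RROO
After move 5 (F): F=BGBG U=WWOR R=YOYR D=ROYY L=RWOW
After move 6 (R): R=YYRO U=WGOG F=BOBY D=RBYG B=RGWB
After move 7 (F'): F=OYBB U=WGYR R=BYRO D=WWYG L=RGOO
Query: R face = BYRO

Answer: B Y R O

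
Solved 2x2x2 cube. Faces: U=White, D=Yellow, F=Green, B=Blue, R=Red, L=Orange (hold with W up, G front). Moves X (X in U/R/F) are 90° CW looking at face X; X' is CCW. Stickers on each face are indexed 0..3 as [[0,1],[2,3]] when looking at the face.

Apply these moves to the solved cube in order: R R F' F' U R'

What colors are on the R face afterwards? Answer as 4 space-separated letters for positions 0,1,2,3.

Answer: B R G O

Derivation:
After move 1 (R): R=RRRR U=WGWG F=GYGY D=YBYB B=WBWB
After move 2 (R): R=RRRR U=WYWY F=GBGB D=YWYW B=GBGB
After move 3 (F'): F=BBGG U=WYRR R=WRYR D=OOYW L=OYOW
After move 4 (F'): F=BGBG U=WYWY R=OROR D=YWYW L=OROR
After move 5 (U): U=WWYY F=ORBG R=GBOR B=ORGB L=BGOR
After move 6 (R'): R=BRGO U=WGYO F=OWBY D=YRYG B=WRWB
Query: R face = BRGO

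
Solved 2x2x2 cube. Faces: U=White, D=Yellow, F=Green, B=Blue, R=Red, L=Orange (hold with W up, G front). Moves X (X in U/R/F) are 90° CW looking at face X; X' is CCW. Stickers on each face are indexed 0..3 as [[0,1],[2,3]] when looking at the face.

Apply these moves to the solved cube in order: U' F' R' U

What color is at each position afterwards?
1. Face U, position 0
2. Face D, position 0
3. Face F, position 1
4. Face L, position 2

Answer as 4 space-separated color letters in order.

Answer: G B R O

Derivation:
After move 1 (U'): U=WWWW F=OOGG R=GGRR B=RRBB L=BBOO
After move 2 (F'): F=OGOG U=WWGR R=YGYR D=BOYY L=BWOW
After move 3 (R'): R=GRYY U=WBGR F=OWOR D=BGYG B=YROB
After move 4 (U): U=GWRB F=GROR R=YRYY B=BWOB L=OWOW
Query 1: U[0] = G
Query 2: D[0] = B
Query 3: F[1] = R
Query 4: L[2] = O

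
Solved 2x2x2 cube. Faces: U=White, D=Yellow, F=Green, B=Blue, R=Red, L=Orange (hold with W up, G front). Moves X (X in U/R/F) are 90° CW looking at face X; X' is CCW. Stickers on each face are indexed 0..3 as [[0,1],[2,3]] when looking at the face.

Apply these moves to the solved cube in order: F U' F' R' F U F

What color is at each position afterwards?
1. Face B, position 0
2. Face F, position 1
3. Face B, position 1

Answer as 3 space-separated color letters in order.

After move 1 (F): F=GGGG U=WWOO R=WRWR D=RRYY L=OYOY
After move 2 (U'): U=WOWO F=OYGG R=GGWR B=WRBB L=BBOY
After move 3 (F'): F=YGOG U=WOGW R=RGRR D=BYYY L=BOOW
After move 4 (R'): R=GRRR U=WBGW F=YOOW D=BGYG B=YRYB
After move 5 (F): F=OYWO U=WBWO R=GRWR D=RGYG L=BBOG
After move 6 (U): U=WWOB F=GRWO R=YRWR B=BBYB L=OYOG
After move 7 (F): F=WGOR U=WWGY R=ORBR D=WYYG L=OROG
Query 1: B[0] = B
Query 2: F[1] = G
Query 3: B[1] = B

Answer: B G B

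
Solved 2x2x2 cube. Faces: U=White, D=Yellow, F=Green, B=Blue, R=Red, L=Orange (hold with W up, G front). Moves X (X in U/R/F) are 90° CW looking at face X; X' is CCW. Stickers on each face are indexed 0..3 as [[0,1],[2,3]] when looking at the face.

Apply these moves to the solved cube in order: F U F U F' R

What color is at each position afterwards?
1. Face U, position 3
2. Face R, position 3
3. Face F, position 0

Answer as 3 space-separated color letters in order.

After move 1 (F): F=GGGG U=WWOO R=WRWR D=RRYY L=OYOY
After move 2 (U): U=OWOW F=WRGG R=BBWR B=OYBB L=GGOY
After move 3 (F): F=GWGR U=OWYG R=OBWR D=WBYY L=GROR
After move 4 (U): U=YOGW F=OBGR R=OYWR B=GRBB L=GWOR
After move 5 (F'): F=BROG U=YOOW R=BYWR D=WRYY L=GWOG
After move 6 (R): R=WBRY U=YROG F=BROY D=WBYG B=WROB
Query 1: U[3] = G
Query 2: R[3] = Y
Query 3: F[0] = B

Answer: G Y B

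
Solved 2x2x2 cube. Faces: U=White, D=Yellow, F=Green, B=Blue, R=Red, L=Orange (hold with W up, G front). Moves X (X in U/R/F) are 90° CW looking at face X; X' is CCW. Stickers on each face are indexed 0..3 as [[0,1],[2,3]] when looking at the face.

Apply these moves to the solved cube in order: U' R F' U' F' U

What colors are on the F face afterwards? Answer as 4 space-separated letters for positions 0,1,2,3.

After move 1 (U'): U=WWWW F=OOGG R=GGRR B=RRBB L=BBOO
After move 2 (R): R=RGRG U=WOWG F=OYGY D=YBYR B=WRWB
After move 3 (F'): F=YYOG U=WORR R=BGYG D=BOYR L=BGOW
After move 4 (U'): U=ORWR F=BGOG R=YYYG B=BGWB L=WROW
After move 5 (F'): F=GGBO U=ORYY R=OYBG D=RWYR L=WROW
After move 6 (U): U=YOYR F=OYBO R=BGBG B=WRWB L=GGOW
Query: F face = OYBO

Answer: O Y B O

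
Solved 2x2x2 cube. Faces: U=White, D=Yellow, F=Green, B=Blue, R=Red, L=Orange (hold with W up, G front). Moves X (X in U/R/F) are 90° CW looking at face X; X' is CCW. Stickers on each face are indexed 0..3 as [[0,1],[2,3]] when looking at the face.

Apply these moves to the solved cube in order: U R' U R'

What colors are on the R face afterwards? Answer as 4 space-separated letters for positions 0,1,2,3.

After move 1 (U): U=WWWW F=RRGG R=BBRR B=OOBB L=GGOO
After move 2 (R'): R=BRBR U=WBWO F=RWGW D=YRYG B=YOYB
After move 3 (U): U=WWOB F=BRGW R=YOBR B=GGYB L=RWOO
After move 4 (R'): R=ORYB U=WYOG F=BWGB D=YRYW B=GGRB
Query: R face = ORYB

Answer: O R Y B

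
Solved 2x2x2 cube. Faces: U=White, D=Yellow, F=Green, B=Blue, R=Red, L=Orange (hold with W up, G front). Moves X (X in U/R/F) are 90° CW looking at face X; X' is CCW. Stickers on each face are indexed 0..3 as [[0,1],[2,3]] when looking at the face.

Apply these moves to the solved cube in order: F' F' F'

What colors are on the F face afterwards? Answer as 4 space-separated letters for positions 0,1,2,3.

Answer: G G G G

Derivation:
After move 1 (F'): F=GGGG U=WWRR R=YRYR D=OOYY L=OWOW
After move 2 (F'): F=GGGG U=WWYY R=OROR D=WWYY L=OROR
After move 3 (F'): F=GGGG U=WWOO R=WRWR D=RRYY L=OYOY
Query: F face = GGGG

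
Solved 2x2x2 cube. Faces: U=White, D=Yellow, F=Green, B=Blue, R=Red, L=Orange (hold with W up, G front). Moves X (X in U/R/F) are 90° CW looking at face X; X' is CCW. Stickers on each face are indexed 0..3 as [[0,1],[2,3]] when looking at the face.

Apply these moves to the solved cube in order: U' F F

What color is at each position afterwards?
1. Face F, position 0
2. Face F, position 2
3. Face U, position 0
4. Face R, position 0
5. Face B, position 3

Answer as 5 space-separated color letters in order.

Answer: G O W O B

Derivation:
After move 1 (U'): U=WWWW F=OOGG R=GGRR B=RRBB L=BBOO
After move 2 (F): F=GOGO U=WWOB R=WGWR D=RGYY L=BYOY
After move 3 (F): F=GGOO U=WWYY R=OGBR D=WWYY L=BROG
Query 1: F[0] = G
Query 2: F[2] = O
Query 3: U[0] = W
Query 4: R[0] = O
Query 5: B[3] = B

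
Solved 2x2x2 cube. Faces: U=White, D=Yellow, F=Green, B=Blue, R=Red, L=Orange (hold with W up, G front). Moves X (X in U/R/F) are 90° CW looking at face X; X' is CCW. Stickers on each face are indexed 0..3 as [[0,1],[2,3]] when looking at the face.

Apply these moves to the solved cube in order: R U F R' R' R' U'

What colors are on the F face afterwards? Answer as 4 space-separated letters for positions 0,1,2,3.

Answer: G Y Y B

Derivation:
After move 1 (R): R=RRRR U=WGWG F=GYGY D=YBYB B=WBWB
After move 2 (U): U=WWGG F=RRGY R=WBRR B=OOWB L=GYOO
After move 3 (F): F=GRYR U=WWOY R=GBGR D=RWYB L=GYOB
After move 4 (R'): R=BRGG U=WWOO F=GWYY D=RRYR B=BOWB
After move 5 (R'): R=RGBG U=WWOB F=GWYO D=RWYY B=RORB
After move 6 (R'): R=GGRB U=WROR F=GWYB D=RWYO B=YOWB
After move 7 (U'): U=RRWO F=GYYB R=GWRB B=GGWB L=YOOB
Query: F face = GYYB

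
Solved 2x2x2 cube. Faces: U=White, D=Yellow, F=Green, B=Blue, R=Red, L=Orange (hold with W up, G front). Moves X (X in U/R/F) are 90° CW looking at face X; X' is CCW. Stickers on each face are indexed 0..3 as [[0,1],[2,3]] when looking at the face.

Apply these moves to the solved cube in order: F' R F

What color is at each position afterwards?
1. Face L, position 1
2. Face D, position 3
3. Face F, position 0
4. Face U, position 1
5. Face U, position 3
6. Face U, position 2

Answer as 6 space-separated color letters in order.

After move 1 (F'): F=GGGG U=WWRR R=YRYR D=OOYY L=OWOW
After move 2 (R): R=YYRR U=WGRG F=GOGY D=OBYB B=RBWB
After move 3 (F): F=GGYO U=WGWW R=RYGR D=RYYB L=OOOB
Query 1: L[1] = O
Query 2: D[3] = B
Query 3: F[0] = G
Query 4: U[1] = G
Query 5: U[3] = W
Query 6: U[2] = W

Answer: O B G G W W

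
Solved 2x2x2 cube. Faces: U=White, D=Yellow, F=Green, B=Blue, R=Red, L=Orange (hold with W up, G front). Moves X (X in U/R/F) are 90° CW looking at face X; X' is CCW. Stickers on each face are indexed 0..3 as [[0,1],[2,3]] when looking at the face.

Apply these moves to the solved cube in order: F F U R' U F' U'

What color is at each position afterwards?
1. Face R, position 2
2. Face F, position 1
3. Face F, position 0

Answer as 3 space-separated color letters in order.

Answer: W B O

Derivation:
After move 1 (F): F=GGGG U=WWOO R=WRWR D=RRYY L=OYOY
After move 2 (F): F=GGGG U=WWYY R=OROR D=WWYY L=OROR
After move 3 (U): U=YWYW F=ORGG R=BBOR B=ORBB L=GGOR
After move 4 (R'): R=BRBO U=YBYO F=OWGW D=WRYG B=YRWB
After move 5 (U): U=YYOB F=BRGW R=YRBO B=GGWB L=OWOR
After move 6 (F'): F=RWBG U=YYYB R=RRWO D=WRYG L=OBOO
After move 7 (U'): U=YBYY F=OBBG R=RWWO B=RRWB L=GGOO
Query 1: R[2] = W
Query 2: F[1] = B
Query 3: F[0] = O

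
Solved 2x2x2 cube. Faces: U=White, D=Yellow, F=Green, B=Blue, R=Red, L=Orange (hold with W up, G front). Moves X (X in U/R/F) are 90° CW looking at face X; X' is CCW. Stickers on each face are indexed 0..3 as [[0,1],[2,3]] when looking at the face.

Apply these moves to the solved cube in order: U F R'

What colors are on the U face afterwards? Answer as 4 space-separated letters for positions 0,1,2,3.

Answer: W B O O

Derivation:
After move 1 (U): U=WWWW F=RRGG R=BBRR B=OOBB L=GGOO
After move 2 (F): F=GRGR U=WWOG R=WBWR D=RBYY L=GYOY
After move 3 (R'): R=BRWW U=WBOO F=GWGG D=RRYR B=YOBB
Query: U face = WBOO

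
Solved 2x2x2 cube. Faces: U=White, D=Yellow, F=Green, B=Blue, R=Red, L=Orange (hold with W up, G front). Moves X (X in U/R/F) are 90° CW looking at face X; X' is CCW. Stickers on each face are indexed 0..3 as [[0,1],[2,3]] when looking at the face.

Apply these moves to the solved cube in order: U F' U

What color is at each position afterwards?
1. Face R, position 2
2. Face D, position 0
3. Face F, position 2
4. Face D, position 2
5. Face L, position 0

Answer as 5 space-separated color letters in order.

After move 1 (U): U=WWWW F=RRGG R=BBRR B=OOBB L=GGOO
After move 2 (F'): F=RGRG U=WWBR R=YBYR D=GOYY L=GWOW
After move 3 (U): U=BWRW F=YBRG R=OOYR B=GWBB L=RGOW
Query 1: R[2] = Y
Query 2: D[0] = G
Query 3: F[2] = R
Query 4: D[2] = Y
Query 5: L[0] = R

Answer: Y G R Y R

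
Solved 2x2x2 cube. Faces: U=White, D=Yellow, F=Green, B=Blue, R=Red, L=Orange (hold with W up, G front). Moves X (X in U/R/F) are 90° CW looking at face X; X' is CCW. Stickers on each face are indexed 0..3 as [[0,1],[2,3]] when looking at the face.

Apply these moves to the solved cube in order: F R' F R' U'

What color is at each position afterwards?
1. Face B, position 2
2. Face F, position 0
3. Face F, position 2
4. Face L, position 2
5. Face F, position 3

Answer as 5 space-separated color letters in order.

Answer: R O O O Y

Derivation:
After move 1 (F): F=GGGG U=WWOO R=WRWR D=RRYY L=OYOY
After move 2 (R'): R=RRWW U=WBOB F=GWGO D=RGYG B=YBRB
After move 3 (F): F=GGOW U=WBYY R=ORBW D=WRYG L=OROG
After move 4 (R'): R=RWOB U=WRYY F=GBOY D=WGYW B=GBRB
After move 5 (U'): U=RYWY F=OROY R=GBOB B=RWRB L=GBOG
Query 1: B[2] = R
Query 2: F[0] = O
Query 3: F[2] = O
Query 4: L[2] = O
Query 5: F[3] = Y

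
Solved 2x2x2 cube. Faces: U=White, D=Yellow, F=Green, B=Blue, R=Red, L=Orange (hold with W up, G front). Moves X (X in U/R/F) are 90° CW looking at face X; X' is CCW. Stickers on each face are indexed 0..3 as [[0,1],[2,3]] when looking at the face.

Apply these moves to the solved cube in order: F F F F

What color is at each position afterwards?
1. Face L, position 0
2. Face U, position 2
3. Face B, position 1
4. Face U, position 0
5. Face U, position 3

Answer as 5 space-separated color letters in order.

After move 1 (F): F=GGGG U=WWOO R=WRWR D=RRYY L=OYOY
After move 2 (F): F=GGGG U=WWYY R=OROR D=WWYY L=OROR
After move 3 (F): F=GGGG U=WWRR R=YRYR D=OOYY L=OWOW
After move 4 (F): F=GGGG U=WWWW R=RRRR D=YYYY L=OOOO
Query 1: L[0] = O
Query 2: U[2] = W
Query 3: B[1] = B
Query 4: U[0] = W
Query 5: U[3] = W

Answer: O W B W W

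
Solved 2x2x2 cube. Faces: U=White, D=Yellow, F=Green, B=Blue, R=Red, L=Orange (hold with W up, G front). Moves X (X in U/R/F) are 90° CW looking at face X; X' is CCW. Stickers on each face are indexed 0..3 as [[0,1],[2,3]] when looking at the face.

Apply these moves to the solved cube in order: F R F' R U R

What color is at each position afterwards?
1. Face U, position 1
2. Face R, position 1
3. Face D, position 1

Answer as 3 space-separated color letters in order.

After move 1 (F): F=GGGG U=WWOO R=WRWR D=RRYY L=OYOY
After move 2 (R): R=WWRR U=WGOG F=GRGY D=RBYB B=OBWB
After move 3 (F'): F=RYGG U=WGWR R=BWRR D=YYYB L=OGOO
After move 4 (R): R=RBRW U=WYWG F=RYGB D=YWYO B=RBGB
After move 5 (U): U=WWGY F=RBGB R=RBRW B=OGGB L=RYOO
After move 6 (R): R=RRWB U=WBGB F=RWGO D=YGYO B=YGWB
Query 1: U[1] = B
Query 2: R[1] = R
Query 3: D[1] = G

Answer: B R G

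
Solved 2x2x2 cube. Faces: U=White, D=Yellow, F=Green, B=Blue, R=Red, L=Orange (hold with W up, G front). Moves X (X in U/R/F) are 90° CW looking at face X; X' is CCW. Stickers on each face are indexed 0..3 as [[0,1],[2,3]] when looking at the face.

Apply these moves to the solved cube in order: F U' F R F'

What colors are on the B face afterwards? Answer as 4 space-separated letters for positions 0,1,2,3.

Answer: B R O B

Derivation:
After move 1 (F): F=GGGG U=WWOO R=WRWR D=RRYY L=OYOY
After move 2 (U'): U=WOWO F=OYGG R=GGWR B=WRBB L=BBOY
After move 3 (F): F=GOGY U=WOYB R=WGOR D=WGYY L=BROR
After move 4 (R): R=OWRG U=WOYY F=GGGY D=WBYW B=BROB
After move 5 (F'): F=GYGG U=WOOR R=BWWG D=RRYW L=BYOY
Query: B face = BROB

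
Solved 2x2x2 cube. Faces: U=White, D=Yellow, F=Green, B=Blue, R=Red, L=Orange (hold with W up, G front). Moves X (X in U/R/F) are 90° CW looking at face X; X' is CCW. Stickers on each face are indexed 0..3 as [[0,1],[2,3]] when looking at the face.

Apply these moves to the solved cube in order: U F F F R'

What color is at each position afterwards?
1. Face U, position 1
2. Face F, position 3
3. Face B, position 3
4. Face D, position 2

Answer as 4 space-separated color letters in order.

After move 1 (U): U=WWWW F=RRGG R=BBRR B=OOBB L=GGOO
After move 2 (F): F=GRGR U=WWOG R=WBWR D=RBYY L=GYOY
After move 3 (F): F=GGRR U=WWYY R=OBGR D=WWYY L=GROB
After move 4 (F): F=RGRG U=WWBR R=YBYR D=GOYY L=GWOW
After move 5 (R'): R=BRYY U=WBBO F=RWRR D=GGYG B=YOOB
Query 1: U[1] = B
Query 2: F[3] = R
Query 3: B[3] = B
Query 4: D[2] = Y

Answer: B R B Y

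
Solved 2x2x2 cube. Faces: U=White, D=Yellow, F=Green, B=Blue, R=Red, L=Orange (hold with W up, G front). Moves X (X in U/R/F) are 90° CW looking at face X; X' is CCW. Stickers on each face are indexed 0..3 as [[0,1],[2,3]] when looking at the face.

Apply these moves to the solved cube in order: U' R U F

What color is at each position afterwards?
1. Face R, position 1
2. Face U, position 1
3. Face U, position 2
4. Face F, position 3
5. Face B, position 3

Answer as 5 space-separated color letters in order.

Answer: R W O G B

Derivation:
After move 1 (U'): U=WWWW F=OOGG R=GGRR B=RRBB L=BBOO
After move 2 (R): R=RGRG U=WOWG F=OYGY D=YBYR B=WRWB
After move 3 (U): U=WWGO F=RGGY R=WRRG B=BBWB L=OYOO
After move 4 (F): F=GRYG U=WWOY R=GROG D=RWYR L=OYOB
Query 1: R[1] = R
Query 2: U[1] = W
Query 3: U[2] = O
Query 4: F[3] = G
Query 5: B[3] = B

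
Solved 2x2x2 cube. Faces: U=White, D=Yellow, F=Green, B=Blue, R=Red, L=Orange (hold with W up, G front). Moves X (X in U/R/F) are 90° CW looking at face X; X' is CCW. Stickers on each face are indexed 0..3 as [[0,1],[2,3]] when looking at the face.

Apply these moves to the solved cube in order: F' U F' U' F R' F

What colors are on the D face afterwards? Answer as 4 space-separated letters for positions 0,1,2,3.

After move 1 (F'): F=GGGG U=WWRR R=YRYR D=OOYY L=OWOW
After move 2 (U): U=RWRW F=YRGG R=BBYR B=OWBB L=GGOW
After move 3 (F'): F=RGYG U=RWBY R=OBOR D=GWYY L=GWOR
After move 4 (U'): U=WYRB F=GWYG R=RGOR B=OBBB L=OWOR
After move 5 (F): F=YGGW U=WYRW R=RGBR D=ORYY L=OGOW
After move 6 (R'): R=GRRB U=WBRO F=YYGW D=OGYW B=YBRB
After move 7 (F): F=GYWY U=WBWG R=RROB D=RGYW L=OOOG
Query: D face = RGYW

Answer: R G Y W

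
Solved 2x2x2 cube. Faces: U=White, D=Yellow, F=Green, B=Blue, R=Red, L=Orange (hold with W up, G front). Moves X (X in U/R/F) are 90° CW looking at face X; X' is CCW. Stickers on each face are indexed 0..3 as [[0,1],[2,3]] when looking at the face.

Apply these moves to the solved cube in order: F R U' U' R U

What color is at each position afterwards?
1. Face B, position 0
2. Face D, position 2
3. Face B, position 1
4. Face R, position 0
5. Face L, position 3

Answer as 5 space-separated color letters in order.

After move 1 (F): F=GGGG U=WWOO R=WRWR D=RRYY L=OYOY
After move 2 (R): R=WWRR U=WGOG F=GRGY D=RBYB B=OBWB
After move 3 (U'): U=GGWO F=OYGY R=GRRR B=WWWB L=OBOY
After move 4 (U'): U=GOGW F=OBGY R=OYRR B=GRWB L=WWOY
After move 5 (R): R=RORY U=GBGY F=OBGB D=RWYG B=WROB
After move 6 (U): U=GGYB F=ROGB R=WRRY B=WWOB L=OBOY
Query 1: B[0] = W
Query 2: D[2] = Y
Query 3: B[1] = W
Query 4: R[0] = W
Query 5: L[3] = Y

Answer: W Y W W Y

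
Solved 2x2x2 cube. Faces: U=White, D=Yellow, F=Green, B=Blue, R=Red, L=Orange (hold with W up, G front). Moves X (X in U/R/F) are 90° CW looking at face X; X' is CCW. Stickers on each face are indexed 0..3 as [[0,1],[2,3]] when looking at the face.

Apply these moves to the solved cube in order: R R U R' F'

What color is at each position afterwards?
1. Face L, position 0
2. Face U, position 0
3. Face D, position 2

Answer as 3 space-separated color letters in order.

Answer: G W Y

Derivation:
After move 1 (R): R=RRRR U=WGWG F=GYGY D=YBYB B=WBWB
After move 2 (R): R=RRRR U=WYWY F=GBGB D=YWYW B=GBGB
After move 3 (U): U=WWYY F=RRGB R=GBRR B=OOGB L=GBOO
After move 4 (R'): R=BRGR U=WGYO F=RWGY D=YRYB B=WOWB
After move 5 (F'): F=WYRG U=WGBG R=RRYR D=BOYB L=GOOY
Query 1: L[0] = G
Query 2: U[0] = W
Query 3: D[2] = Y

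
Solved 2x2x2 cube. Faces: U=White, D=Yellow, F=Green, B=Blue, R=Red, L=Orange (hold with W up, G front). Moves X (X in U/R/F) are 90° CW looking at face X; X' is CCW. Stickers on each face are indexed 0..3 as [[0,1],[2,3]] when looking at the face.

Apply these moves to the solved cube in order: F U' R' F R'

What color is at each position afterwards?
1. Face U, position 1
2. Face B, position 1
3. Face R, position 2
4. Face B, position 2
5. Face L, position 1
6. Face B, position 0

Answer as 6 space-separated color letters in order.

After move 1 (F): F=GGGG U=WWOO R=WRWR D=RRYY L=OYOY
After move 2 (U'): U=WOWO F=OYGG R=GGWR B=WRBB L=BBOY
After move 3 (R'): R=GRGW U=WBWW F=OOGO D=RYYG B=YRRB
After move 4 (F): F=GOOO U=WBYB R=WRWW D=GGYG L=BROY
After move 5 (R'): R=RWWW U=WRYY F=GBOB D=GOYO B=GRGB
Query 1: U[1] = R
Query 2: B[1] = R
Query 3: R[2] = W
Query 4: B[2] = G
Query 5: L[1] = R
Query 6: B[0] = G

Answer: R R W G R G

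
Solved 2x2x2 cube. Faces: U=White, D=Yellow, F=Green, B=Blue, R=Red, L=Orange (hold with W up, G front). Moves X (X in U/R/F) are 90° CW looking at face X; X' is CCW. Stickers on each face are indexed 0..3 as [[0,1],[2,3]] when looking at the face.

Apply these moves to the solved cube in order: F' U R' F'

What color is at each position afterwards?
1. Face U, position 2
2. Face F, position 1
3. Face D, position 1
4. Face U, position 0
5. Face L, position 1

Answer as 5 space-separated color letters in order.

Answer: B W W R O

Derivation:
After move 1 (F'): F=GGGG U=WWRR R=YRYR D=OOYY L=OWOW
After move 2 (U): U=RWRW F=YRGG R=BBYR B=OWBB L=GGOW
After move 3 (R'): R=BRBY U=RBRO F=YWGW D=ORYG B=YWOB
After move 4 (F'): F=WWYG U=RBBB R=RROY D=GWYG L=GOOR
Query 1: U[2] = B
Query 2: F[1] = W
Query 3: D[1] = W
Query 4: U[0] = R
Query 5: L[1] = O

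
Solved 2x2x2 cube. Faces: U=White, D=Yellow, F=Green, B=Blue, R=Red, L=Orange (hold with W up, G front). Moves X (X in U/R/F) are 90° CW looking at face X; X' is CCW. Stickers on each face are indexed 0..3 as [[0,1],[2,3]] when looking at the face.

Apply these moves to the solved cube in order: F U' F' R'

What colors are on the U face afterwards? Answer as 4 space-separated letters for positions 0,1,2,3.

Answer: W B G W

Derivation:
After move 1 (F): F=GGGG U=WWOO R=WRWR D=RRYY L=OYOY
After move 2 (U'): U=WOWO F=OYGG R=GGWR B=WRBB L=BBOY
After move 3 (F'): F=YGOG U=WOGW R=RGRR D=BYYY L=BOOW
After move 4 (R'): R=GRRR U=WBGW F=YOOW D=BGYG B=YRYB
Query: U face = WBGW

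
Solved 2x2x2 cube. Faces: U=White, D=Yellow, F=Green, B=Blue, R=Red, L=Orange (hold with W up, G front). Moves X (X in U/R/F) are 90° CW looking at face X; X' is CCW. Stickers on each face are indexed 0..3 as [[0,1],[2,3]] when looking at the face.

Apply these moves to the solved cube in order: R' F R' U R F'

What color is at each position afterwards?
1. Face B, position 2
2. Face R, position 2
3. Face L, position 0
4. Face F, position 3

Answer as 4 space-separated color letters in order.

Answer: W R G W

Derivation:
After move 1 (R'): R=RRRR U=WBWB F=GWGW D=YGYG B=YBYB
After move 2 (F): F=GGWW U=WBOO R=WRBR D=RRYG L=OYOG
After move 3 (R'): R=RRWB U=WYOY F=GBWO D=RGYW B=GBRB
After move 4 (U): U=OWYY F=RRWO R=GBWB B=OYRB L=GBOG
After move 5 (R): R=WGBB U=ORYO F=RGWW D=RRYO B=YYWB
After move 6 (F'): F=GWRW U=ORWB R=RGRB D=BGYO L=GOOY
Query 1: B[2] = W
Query 2: R[2] = R
Query 3: L[0] = G
Query 4: F[3] = W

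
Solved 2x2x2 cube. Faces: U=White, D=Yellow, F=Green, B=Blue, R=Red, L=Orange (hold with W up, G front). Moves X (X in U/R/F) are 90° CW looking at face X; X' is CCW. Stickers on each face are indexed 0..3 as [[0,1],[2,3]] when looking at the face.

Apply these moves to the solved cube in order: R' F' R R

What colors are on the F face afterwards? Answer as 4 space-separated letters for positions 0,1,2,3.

Answer: W Y G Y

Derivation:
After move 1 (R'): R=RRRR U=WBWB F=GWGW D=YGYG B=YBYB
After move 2 (F'): F=WWGG U=WBRR R=GRYR D=OOYG L=OBOW
After move 3 (R): R=YGRR U=WWRG F=WOGG D=OYYY B=RBBB
After move 4 (R): R=RYRG U=WORG F=WYGY D=OBYR B=GBWB
Query: F face = WYGY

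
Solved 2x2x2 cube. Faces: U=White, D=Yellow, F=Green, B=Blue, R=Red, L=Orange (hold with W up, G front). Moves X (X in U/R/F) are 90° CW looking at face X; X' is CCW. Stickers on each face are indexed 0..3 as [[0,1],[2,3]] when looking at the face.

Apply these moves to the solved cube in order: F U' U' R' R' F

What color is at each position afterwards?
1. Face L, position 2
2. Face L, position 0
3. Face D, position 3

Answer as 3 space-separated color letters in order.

After move 1 (F): F=GGGG U=WWOO R=WRWR D=RRYY L=OYOY
After move 2 (U'): U=WOWO F=OYGG R=GGWR B=WRBB L=BBOY
After move 3 (U'): U=OOWW F=BBGG R=OYWR B=GGBB L=WROY
After move 4 (R'): R=YROW U=OBWG F=BOGW D=RBYG B=YGRB
After move 5 (R'): R=RWYO U=ORWY F=BBGG D=ROYW B=GGBB
After move 6 (F): F=GBGB U=ORYR R=WWYO D=YRYW L=WROO
Query 1: L[2] = O
Query 2: L[0] = W
Query 3: D[3] = W

Answer: O W W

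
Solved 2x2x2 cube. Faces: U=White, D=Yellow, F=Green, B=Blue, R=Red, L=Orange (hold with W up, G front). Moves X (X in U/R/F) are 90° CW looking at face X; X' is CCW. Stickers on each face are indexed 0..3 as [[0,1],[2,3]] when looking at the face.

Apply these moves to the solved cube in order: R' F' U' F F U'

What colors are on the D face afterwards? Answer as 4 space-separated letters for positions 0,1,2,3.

After move 1 (R'): R=RRRR U=WBWB F=GWGW D=YGYG B=YBYB
After move 2 (F'): F=WWGG U=WBRR R=GRYR D=OOYG L=OBOW
After move 3 (U'): U=BRWR F=OBGG R=WWYR B=GRYB L=YBOW
After move 4 (F): F=GOGB U=BRWB R=WWRR D=YWYG L=YOOO
After move 5 (F): F=GGBO U=BROO R=WWBR D=RWYG L=YYOW
After move 6 (U'): U=ROBO F=YYBO R=GGBR B=WWYB L=GROW
Query: D face = RWYG

Answer: R W Y G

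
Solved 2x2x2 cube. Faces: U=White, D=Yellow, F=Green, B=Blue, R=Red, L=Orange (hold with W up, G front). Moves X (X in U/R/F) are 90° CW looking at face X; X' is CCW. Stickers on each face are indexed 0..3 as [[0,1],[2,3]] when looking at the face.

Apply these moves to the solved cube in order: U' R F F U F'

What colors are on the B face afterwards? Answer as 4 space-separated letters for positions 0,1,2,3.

Answer: B R W B

Derivation:
After move 1 (U'): U=WWWW F=OOGG R=GGRR B=RRBB L=BBOO
After move 2 (R): R=RGRG U=WOWG F=OYGY D=YBYR B=WRWB
After move 3 (F): F=GOYY U=WOOB R=WGGG D=RRYR L=BYOB
After move 4 (F): F=YGYO U=WOBY R=OGBG D=GWYR L=BROR
After move 5 (U): U=BWYO F=OGYO R=WRBG B=BRWB L=YGOR
After move 6 (F'): F=GOOY U=BWWB R=WRGG D=GRYR L=YOOY
Query: B face = BRWB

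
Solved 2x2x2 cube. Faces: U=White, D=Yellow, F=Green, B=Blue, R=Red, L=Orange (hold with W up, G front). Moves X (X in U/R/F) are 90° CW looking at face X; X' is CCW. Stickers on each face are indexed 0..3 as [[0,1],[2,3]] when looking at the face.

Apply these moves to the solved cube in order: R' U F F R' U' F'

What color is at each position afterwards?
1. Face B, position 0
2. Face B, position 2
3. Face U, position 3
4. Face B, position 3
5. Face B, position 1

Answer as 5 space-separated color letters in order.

After move 1 (R'): R=RRRR U=WBWB F=GWGW D=YGYG B=YBYB
After move 2 (U): U=WWBB F=RRGW R=YBRR B=OOYB L=GWOO
After move 3 (F): F=GRWR U=WWOW R=BBBR D=RYYG L=GYOG
After move 4 (F): F=WGRR U=WWGY R=OBWR D=BBYG L=GROY
After move 5 (R'): R=BROW U=WYGO F=WWRY D=BGYR B=GOBB
After move 6 (U'): U=YOWG F=GRRY R=WWOW B=BRBB L=GOOY
After move 7 (F'): F=RYGR U=YOWO R=GWBW D=OYYR L=GGOW
Query 1: B[0] = B
Query 2: B[2] = B
Query 3: U[3] = O
Query 4: B[3] = B
Query 5: B[1] = R

Answer: B B O B R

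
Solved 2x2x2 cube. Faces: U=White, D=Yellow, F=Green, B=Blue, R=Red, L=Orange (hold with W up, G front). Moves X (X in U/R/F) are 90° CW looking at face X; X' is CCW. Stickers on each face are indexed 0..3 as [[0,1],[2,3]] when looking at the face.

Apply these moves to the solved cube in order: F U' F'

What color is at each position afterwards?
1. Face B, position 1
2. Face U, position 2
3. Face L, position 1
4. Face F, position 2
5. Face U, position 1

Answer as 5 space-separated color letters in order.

Answer: R G O O O

Derivation:
After move 1 (F): F=GGGG U=WWOO R=WRWR D=RRYY L=OYOY
After move 2 (U'): U=WOWO F=OYGG R=GGWR B=WRBB L=BBOY
After move 3 (F'): F=YGOG U=WOGW R=RGRR D=BYYY L=BOOW
Query 1: B[1] = R
Query 2: U[2] = G
Query 3: L[1] = O
Query 4: F[2] = O
Query 5: U[1] = O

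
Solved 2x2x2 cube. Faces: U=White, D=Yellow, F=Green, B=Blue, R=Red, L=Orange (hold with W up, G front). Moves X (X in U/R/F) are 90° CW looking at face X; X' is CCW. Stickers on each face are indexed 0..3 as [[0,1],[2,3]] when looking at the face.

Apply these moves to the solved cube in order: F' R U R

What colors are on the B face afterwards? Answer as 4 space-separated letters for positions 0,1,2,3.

After move 1 (F'): F=GGGG U=WWRR R=YRYR D=OOYY L=OWOW
After move 2 (R): R=YYRR U=WGRG F=GOGY D=OBYB B=RBWB
After move 3 (U): U=RWGG F=YYGY R=RBRR B=OWWB L=GOOW
After move 4 (R): R=RRRB U=RYGY F=YBGB D=OWYO B=GWWB
Query: B face = GWWB

Answer: G W W B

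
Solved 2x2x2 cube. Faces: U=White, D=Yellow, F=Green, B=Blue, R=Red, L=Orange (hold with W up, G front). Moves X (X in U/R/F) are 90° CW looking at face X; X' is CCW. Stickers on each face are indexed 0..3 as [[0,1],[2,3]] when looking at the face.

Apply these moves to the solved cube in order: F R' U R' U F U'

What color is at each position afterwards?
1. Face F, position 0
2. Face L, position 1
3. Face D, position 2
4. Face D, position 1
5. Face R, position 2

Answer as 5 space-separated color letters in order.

After move 1 (F): F=GGGG U=WWOO R=WRWR D=RRYY L=OYOY
After move 2 (R'): R=RRWW U=WBOB F=GWGO D=RGYG B=YBRB
After move 3 (U): U=OWBB F=RRGO R=YBWW B=OYRB L=GWOY
After move 4 (R'): R=BWYW U=ORBO F=RWGB D=RRYO B=GYGB
After move 5 (U): U=BOOR F=BWGB R=GYYW B=GWGB L=RWOY
After move 6 (F): F=GBBW U=BOYW R=OYRW D=YGYO L=RROR
After move 7 (U'): U=OWBY F=RRBW R=GBRW B=OYGB L=GWOR
Query 1: F[0] = R
Query 2: L[1] = W
Query 3: D[2] = Y
Query 4: D[1] = G
Query 5: R[2] = R

Answer: R W Y G R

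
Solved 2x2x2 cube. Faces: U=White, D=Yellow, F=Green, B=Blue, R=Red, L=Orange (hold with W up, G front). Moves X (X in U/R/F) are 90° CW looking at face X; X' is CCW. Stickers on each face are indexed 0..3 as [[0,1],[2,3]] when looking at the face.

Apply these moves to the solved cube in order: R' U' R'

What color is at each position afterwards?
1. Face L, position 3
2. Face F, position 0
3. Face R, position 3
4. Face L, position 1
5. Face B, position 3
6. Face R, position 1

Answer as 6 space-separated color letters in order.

After move 1 (R'): R=RRRR U=WBWB F=GWGW D=YGYG B=YBYB
After move 2 (U'): U=BBWW F=OOGW R=GWRR B=RRYB L=YBOO
After move 3 (R'): R=WRGR U=BYWR F=OBGW D=YOYW B=GRGB
Query 1: L[3] = O
Query 2: F[0] = O
Query 3: R[3] = R
Query 4: L[1] = B
Query 5: B[3] = B
Query 6: R[1] = R

Answer: O O R B B R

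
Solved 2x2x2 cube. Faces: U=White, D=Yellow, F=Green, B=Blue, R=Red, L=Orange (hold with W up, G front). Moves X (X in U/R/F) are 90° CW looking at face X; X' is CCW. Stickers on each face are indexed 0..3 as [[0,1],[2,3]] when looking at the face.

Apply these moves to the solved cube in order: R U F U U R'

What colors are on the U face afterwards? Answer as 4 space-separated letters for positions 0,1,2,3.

Answer: Y W W G

Derivation:
After move 1 (R): R=RRRR U=WGWG F=GYGY D=YBYB B=WBWB
After move 2 (U): U=WWGG F=RRGY R=WBRR B=OOWB L=GYOO
After move 3 (F): F=GRYR U=WWOY R=GBGR D=RWYB L=GYOB
After move 4 (U): U=OWYW F=GBYR R=OOGR B=GYWB L=GROB
After move 5 (U): U=YOWW F=OOYR R=GYGR B=GRWB L=GBOB
After move 6 (R'): R=YRGG U=YWWG F=OOYW D=ROYR B=BRWB
Query: U face = YWWG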